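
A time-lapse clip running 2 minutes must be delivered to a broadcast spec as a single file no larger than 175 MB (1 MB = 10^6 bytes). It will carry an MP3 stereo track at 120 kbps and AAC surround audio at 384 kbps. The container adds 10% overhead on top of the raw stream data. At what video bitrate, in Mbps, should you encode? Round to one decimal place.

Budget: 175 MB = 1400.0 Mb.
Stream payload after overhead: 1400.0 / 1.10 = 1272.7 Mb.
2 min = 120 s
Total bitrate budget: 1272.7 Mb / 120 s = 10.606 Mbps.
Audio total: 120 + 384 = 504 kbps = 0.504 Mbps.
Video: 10.606 − 0.504 = 10.102 Mbps.

10.1 Mbps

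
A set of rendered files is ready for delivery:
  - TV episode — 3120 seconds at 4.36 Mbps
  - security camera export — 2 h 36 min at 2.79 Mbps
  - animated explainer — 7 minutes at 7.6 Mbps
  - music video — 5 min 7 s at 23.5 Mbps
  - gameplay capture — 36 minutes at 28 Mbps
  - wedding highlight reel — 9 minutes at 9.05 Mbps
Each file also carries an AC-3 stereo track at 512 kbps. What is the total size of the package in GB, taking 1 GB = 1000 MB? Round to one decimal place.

15.5 GB

Audio: 512 kbps = 0.512 Mbps.
TV episode: 4.872 Mbps × 3120 s = 15200.6 Mb
security camera export: 3.302 Mbps × 9360 s = 30906.7 Mb
animated explainer: 8.112 Mbps × 420 s = 3407.0 Mb
music video: 24.012 Mbps × 307 s = 7371.7 Mb
gameplay capture: 28.512 Mbps × 2160 s = 61585.9 Mb
wedding highlight reel: 9.562 Mbps × 540 s = 5163.5 Mb
Total: 123635.5 Mb = 15454.4 MB.
= 15.45 GB.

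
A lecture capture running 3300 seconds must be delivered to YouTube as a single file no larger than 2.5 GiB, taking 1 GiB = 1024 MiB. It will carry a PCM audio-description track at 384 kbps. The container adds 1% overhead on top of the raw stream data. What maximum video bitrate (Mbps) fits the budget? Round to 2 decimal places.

Budget: 2.5 GiB = 21474.8 Mb.
Stream payload after overhead: 21474.8 / 1.01 = 21262.2 Mb.
Total bitrate budget: 21262.2 Mb / 3300 s = 6.443 Mbps.
Audio: 384 kbps = 0.384 Mbps.
Video: 6.443 − 0.384 = 6.059 Mbps.

6.06 Mbps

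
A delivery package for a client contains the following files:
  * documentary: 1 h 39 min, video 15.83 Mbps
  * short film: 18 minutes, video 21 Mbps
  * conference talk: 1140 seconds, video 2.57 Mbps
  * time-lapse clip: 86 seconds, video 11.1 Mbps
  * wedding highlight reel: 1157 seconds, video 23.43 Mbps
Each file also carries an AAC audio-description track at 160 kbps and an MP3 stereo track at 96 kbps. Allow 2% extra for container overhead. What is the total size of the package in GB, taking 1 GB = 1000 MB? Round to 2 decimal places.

Audio total: 160 + 96 = 256 kbps = 0.256 Mbps.
documentary: 16.086 Mbps × 5940 s × 1.02 = 97461.9 Mb
short film: 21.256 Mbps × 1080 s × 1.02 = 23415.6 Mb
conference talk: 2.826 Mbps × 1140 s × 1.02 = 3286.1 Mb
time-lapse clip: 11.356 Mbps × 86 s × 1.02 = 996.1 Mb
wedding highlight reel: 23.686 Mbps × 1157 s × 1.02 = 27952.8 Mb
Total: 153112.5 Mb = 19139.1 MB.
= 19.14 GB.

19.14 GB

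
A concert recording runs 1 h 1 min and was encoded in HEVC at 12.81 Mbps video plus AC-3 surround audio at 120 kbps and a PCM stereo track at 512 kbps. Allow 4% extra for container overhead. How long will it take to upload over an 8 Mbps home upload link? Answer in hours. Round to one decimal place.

1.8 hours

1 h 1 min = 61 min = 3660 s
Audio total: 120 + 512 = 632 kbps = 0.632 Mbps.
Total bitrate: 13.442 Mbps.
File: 13.442 Mbps × 3660 s = 49197.7 Mb.
With 4% container overhead: ×1.04. → 51165.6 Mb.
At 8 Mbps: 51165.6 / 8 = 6395.7 s ≈ 1.78 hours.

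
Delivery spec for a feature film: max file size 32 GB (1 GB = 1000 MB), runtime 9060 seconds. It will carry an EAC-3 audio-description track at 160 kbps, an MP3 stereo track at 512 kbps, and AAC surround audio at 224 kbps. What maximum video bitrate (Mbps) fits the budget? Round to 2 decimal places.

Budget: 32 GB = 256000.0 Mb.
Total bitrate budget: 256000.0 Mb / 9060 s = 28.256 Mbps.
Audio total: 160 + 512 + 224 = 896 kbps = 0.896 Mbps.
Video: 28.256 − 0.896 = 27.360 Mbps.

27.36 Mbps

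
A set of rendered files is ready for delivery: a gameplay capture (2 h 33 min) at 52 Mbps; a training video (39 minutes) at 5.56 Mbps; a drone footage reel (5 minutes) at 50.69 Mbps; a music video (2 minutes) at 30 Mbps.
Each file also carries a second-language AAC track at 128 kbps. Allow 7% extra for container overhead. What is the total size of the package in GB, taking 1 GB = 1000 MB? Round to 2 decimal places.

68.31 GB

Audio: 128 kbps = 0.128 Mbps.
gameplay capture: 52.128 Mbps × 9180 s × 1.07 = 512032.5 Mb
training video: 5.688 Mbps × 2340 s × 1.07 = 14241.6 Mb
drone footage reel: 50.818 Mbps × 300 s × 1.07 = 16312.6 Mb
music video: 30.128 Mbps × 120 s × 1.07 = 3868.4 Mb
Total: 546455.1 Mb = 68306.9 MB.
= 68.31 GB.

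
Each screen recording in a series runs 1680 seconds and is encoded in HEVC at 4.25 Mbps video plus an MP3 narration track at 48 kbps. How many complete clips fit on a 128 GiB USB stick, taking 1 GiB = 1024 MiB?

Audio: 48 kbps = 0.048 Mbps.
Total bitrate: 4.298 Mbps.
Per item: 4.298 Mbps × 1680 s = 7,221 Mb = 902.6 MB.
Capacity: 128 GiB = 1,099,512 Mb; 152.27 items → 152 complete.

152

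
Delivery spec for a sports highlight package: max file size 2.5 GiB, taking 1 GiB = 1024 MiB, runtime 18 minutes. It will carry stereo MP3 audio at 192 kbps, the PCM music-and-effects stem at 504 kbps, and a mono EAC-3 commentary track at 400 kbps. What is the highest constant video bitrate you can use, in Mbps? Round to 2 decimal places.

Budget: 2.5 GiB = 21474.8 Mb.
18 min = 1080 s
Total bitrate budget: 21474.8 Mb / 1080 s = 19.884 Mbps.
Audio total: 192 + 504 + 400 = 1096 kbps = 1.096 Mbps.
Video: 19.884 − 1.096 = 18.788 Mbps.

18.79 Mbps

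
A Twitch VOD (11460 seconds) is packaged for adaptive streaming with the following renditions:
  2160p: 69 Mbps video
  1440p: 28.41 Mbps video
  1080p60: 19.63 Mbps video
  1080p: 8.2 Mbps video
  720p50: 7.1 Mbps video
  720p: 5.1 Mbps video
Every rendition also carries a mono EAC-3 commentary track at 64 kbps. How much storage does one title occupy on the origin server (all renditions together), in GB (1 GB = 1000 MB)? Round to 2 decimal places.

197.43 GB

Audio: 64 kbps = 0.064 Mbps.
Sum of rendition bitrates: (69+0.064) + (28.41+0.064) + (19.63+0.064) + (8.2+0.064) + (7.1+0.064) + (5.1+0.064) = 137.824 Mbps.
× 11460 s = 1,579,463 Mb = 197,433 MB = 197.4 GB.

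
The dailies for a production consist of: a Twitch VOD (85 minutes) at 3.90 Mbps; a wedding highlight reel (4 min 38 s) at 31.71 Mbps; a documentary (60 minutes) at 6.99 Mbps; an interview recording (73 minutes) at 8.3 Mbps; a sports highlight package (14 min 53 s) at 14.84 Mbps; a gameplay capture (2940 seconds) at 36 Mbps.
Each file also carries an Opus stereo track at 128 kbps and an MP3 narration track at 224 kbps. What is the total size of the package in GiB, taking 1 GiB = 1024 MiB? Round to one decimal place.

Audio total: 128 + 224 = 352 kbps = 0.352 Mbps.
Twitch VOD: 4.252 Mbps × 5100 s = 21685.2 Mb
wedding highlight reel: 32.062 Mbps × 278 s = 8913.2 Mb
documentary: 7.342 Mbps × 3600 s = 26431.2 Mb
interview recording: 8.652 Mbps × 4380 s = 37895.8 Mb
sports highlight package: 15.192 Mbps × 893 s = 13566.5 Mb
gameplay capture: 36.352 Mbps × 2940 s = 106874.9 Mb
Total: 215366.7 Mb = 26920.8 MB.
= 25.07 GiB.

25.1 GiB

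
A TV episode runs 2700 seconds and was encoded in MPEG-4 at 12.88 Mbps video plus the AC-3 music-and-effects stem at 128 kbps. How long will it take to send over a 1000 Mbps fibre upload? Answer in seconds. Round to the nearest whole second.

Audio: 128 kbps = 0.128 Mbps.
Total bitrate: 13.008 Mbps.
File: 13.008 Mbps × 2700 s = 35121.6 Mb.
At 1000 Mbps: 35121.6 / 1000 = 35.1 s ≈ 35.1 seconds.

35 seconds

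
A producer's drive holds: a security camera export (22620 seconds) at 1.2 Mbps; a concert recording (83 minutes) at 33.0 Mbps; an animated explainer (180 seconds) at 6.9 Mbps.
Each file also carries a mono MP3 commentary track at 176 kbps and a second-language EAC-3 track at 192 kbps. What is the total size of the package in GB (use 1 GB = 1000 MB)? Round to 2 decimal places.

25.37 GB

Audio total: 176 + 192 = 368 kbps = 0.368 Mbps.
security camera export: 1.568 Mbps × 22620 s = 35468.2 Mb
concert recording: 33.368 Mbps × 4980 s = 166172.6 Mb
animated explainer: 7.268 Mbps × 180 s = 1308.2 Mb
Total: 202949.0 Mb = 25368.6 MB.
= 25.37 GB.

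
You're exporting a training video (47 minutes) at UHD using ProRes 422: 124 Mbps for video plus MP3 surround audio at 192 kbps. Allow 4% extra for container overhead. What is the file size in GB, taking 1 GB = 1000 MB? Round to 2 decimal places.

45.53 GB

47 min = 2820 s
Audio: 192 kbps = 0.192 Mbps.
Total bitrate: 124 + 0.192 = 124.192 Mbps.
Stream data: 124.192 Mbps × 2820 s = 350221.4 Mb.
With 4% container overhead: ×1.04.
364,230 Mb ÷ 8 = 45,529 MB → 45.53 GB.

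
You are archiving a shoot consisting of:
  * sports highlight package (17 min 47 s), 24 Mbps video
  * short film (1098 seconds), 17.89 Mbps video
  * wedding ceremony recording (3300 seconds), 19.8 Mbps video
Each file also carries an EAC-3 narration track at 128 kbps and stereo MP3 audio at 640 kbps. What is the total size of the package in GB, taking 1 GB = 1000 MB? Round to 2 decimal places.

14.35 GB

Audio total: 128 + 640 = 768 kbps = 0.768 Mbps.
sports highlight package: 24.768 Mbps × 1067 s = 26427.5 Mb
short film: 18.658 Mbps × 1098 s = 20486.5 Mb
wedding ceremony recording: 20.568 Mbps × 3300 s = 67874.4 Mb
Total: 114788.3 Mb = 14348.5 MB.
= 14.35 GB.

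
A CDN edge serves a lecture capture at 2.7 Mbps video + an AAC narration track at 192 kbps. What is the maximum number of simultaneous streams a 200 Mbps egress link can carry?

69

Audio: 192 kbps = 0.192 Mbps.
Per-viewer media rate: 2.892 Mbps.
200 Mbps = 200.0 Mbps; 200.0 / 2.892 = 69.16 → 69 viewers.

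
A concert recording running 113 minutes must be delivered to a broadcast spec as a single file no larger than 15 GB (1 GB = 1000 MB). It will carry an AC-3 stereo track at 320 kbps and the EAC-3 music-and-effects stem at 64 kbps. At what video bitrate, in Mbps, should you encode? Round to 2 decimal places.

17.32 Mbps

Budget: 15 GB = 120000.0 Mb.
113 min = 6780 s
Total bitrate budget: 120000.0 Mb / 6780 s = 17.699 Mbps.
Audio total: 320 + 64 = 384 kbps = 0.384 Mbps.
Video: 17.699 − 0.384 = 17.315 Mbps.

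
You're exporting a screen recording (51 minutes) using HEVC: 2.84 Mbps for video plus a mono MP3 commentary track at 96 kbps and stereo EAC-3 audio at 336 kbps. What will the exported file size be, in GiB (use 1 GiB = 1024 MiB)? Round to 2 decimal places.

1.17 GiB

51 min = 3060 s
Audio total: 96 + 336 = 432 kbps = 0.432 Mbps.
Total bitrate: 2.84 + 0.432 = 3.272 Mbps.
Stream data: 3.272 Mbps × 3060 s = 10012.3 Mb.
10,012 Mb = 1,251,540,000 bytes ÷ 1,073,741,824 = 1.166 GiB.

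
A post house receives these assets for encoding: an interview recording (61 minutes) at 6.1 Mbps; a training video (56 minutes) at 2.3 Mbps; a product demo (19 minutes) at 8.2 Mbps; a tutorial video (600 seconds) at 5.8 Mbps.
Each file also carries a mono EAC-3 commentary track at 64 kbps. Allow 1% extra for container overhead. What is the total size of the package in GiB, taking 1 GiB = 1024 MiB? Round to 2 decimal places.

Audio: 64 kbps = 0.064 Mbps.
interview recording: 6.164 Mbps × 3660 s × 1.01 = 22785.8 Mb
training video: 2.364 Mbps × 3360 s × 1.01 = 8022.5 Mb
product demo: 8.264 Mbps × 1140 s × 1.01 = 9515.2 Mb
tutorial video: 5.864 Mbps × 600 s × 1.01 = 3553.6 Mb
Total: 43877.1 Mb = 5484.6 MB.
= 5.108 GiB.

5.11 GiB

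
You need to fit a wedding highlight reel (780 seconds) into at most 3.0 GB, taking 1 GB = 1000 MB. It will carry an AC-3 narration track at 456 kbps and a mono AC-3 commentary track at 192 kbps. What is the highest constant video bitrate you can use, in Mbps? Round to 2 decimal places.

30.12 Mbps

Budget: 3.0 GB = 24000.0 Mb.
Total bitrate budget: 24000.0 Mb / 780 s = 30.769 Mbps.
Audio total: 456 + 192 = 648 kbps = 0.648 Mbps.
Video: 30.769 − 0.648 = 30.121 Mbps.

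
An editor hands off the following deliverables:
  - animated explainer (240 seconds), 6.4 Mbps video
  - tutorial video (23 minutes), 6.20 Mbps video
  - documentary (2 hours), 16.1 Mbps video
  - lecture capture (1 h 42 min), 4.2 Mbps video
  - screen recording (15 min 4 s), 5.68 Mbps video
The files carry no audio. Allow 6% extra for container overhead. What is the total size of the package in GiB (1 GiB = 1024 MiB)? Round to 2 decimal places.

animated explainer: 6.400 Mbps × 240 s × 1.06 = 1628.2 Mb
tutorial video: 6.200 Mbps × 1380 s × 1.06 = 9069.4 Mb
documentary: 16.100 Mbps × 7200 s × 1.06 = 122875.2 Mb
lecture capture: 4.200 Mbps × 6120 s × 1.06 = 27246.2 Mb
screen recording: 5.680 Mbps × 904 s × 1.06 = 5442.8 Mb
Total: 166261.8 Mb = 20782.7 MB.
= 19.36 GiB.

19.36 GiB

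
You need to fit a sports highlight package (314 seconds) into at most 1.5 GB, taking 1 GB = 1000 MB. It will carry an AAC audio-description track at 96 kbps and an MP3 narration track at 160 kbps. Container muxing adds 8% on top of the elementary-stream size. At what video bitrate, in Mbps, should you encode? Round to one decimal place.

35.1 Mbps

Budget: 1.5 GB = 12000.0 Mb.
Stream payload after overhead: 12000.0 / 1.08 = 11111.1 Mb.
Total bitrate budget: 11111.1 Mb / 314 s = 35.386 Mbps.
Audio total: 96 + 160 = 256 kbps = 0.256 Mbps.
Video: 35.386 − 0.256 = 35.130 Mbps.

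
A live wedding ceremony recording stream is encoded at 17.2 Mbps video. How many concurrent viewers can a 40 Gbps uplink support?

40 Gbps = 40,000 Mbps; 40,000 / 17.200 = 2325.58 → 2325 viewers.

2325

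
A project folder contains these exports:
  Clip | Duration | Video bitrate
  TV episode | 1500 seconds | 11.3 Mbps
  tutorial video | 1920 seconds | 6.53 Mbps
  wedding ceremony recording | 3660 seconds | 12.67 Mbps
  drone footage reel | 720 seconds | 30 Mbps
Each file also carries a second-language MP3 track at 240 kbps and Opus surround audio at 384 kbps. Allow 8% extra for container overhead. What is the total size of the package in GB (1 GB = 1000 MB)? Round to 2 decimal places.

Audio total: 240 + 384 = 624 kbps = 0.624 Mbps.
TV episode: 11.924 Mbps × 1500 s × 1.08 = 19316.9 Mb
tutorial video: 7.154 Mbps × 1920 s × 1.08 = 14834.5 Mb
wedding ceremony recording: 13.294 Mbps × 3660 s × 1.08 = 52548.5 Mb
drone footage reel: 30.624 Mbps × 720 s × 1.08 = 23813.2 Mb
Total: 110513.2 Mb = 13814.1 MB.
= 13.81 GB.

13.81 GB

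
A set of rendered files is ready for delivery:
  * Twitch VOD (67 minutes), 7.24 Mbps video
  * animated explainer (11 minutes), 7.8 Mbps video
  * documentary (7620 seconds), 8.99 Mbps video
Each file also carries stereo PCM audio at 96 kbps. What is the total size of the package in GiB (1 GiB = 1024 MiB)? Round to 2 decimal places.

Audio: 96 kbps = 0.096 Mbps.
Twitch VOD: 7.336 Mbps × 4020 s = 29490.7 Mb
animated explainer: 7.896 Mbps × 660 s = 5211.4 Mb
documentary: 9.086 Mbps × 7620 s = 69235.3 Mb
Total: 103937.4 Mb = 12992.2 MB.
= 12.10 GiB.

12.10 GiB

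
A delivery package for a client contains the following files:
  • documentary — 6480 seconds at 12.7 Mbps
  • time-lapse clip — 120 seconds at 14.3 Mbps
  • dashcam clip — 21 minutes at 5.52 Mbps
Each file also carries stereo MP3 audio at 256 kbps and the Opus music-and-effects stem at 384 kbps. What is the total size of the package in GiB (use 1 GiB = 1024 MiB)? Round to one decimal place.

11.2 GiB

Audio total: 256 + 384 = 640 kbps = 0.640 Mbps.
documentary: 13.340 Mbps × 6480 s = 86443.2 Mb
time-lapse clip: 14.940 Mbps × 120 s = 1792.8 Mb
dashcam clip: 6.160 Mbps × 1260 s = 7761.6 Mb
Total: 95997.6 Mb = 11999.7 MB.
= 11.18 GiB.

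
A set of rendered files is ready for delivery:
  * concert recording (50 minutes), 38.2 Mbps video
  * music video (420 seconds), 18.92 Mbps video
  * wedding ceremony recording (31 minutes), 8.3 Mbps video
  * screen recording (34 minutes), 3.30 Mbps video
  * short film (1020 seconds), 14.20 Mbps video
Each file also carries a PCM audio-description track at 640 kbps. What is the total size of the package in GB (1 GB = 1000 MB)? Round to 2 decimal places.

Audio: 640 kbps = 0.640 Mbps.
concert recording: 38.840 Mbps × 3000 s = 116520.0 Mb
music video: 19.560 Mbps × 420 s = 8215.2 Mb
wedding ceremony recording: 8.940 Mbps × 1860 s = 16628.4 Mb
screen recording: 3.940 Mbps × 2040 s = 8037.6 Mb
short film: 14.840 Mbps × 1020 s = 15136.8 Mb
Total: 164538.0 Mb = 20567.2 MB.
= 20.57 GB.

20.57 GB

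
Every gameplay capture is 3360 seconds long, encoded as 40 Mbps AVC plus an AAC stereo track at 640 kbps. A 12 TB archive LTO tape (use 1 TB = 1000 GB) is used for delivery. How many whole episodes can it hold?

703

Audio: 640 kbps = 0.640 Mbps.
Total bitrate: 40.640 Mbps.
Per item: 40.640 Mbps × 3360 s = 136,550 Mb = 17,069 MB.
Capacity: 12 TB = 96,000,000 Mb; 703.04 items → 703 complete.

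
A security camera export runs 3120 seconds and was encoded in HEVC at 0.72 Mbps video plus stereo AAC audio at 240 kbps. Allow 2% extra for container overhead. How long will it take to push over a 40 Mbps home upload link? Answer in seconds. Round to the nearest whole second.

Audio: 240 kbps = 0.240 Mbps.
Total bitrate: 0.960 Mbps.
File: 0.960 Mbps × 3120 s = 2995.2 Mb.
With 2% container overhead: ×1.02. → 3055.1 Mb.
At 40 Mbps: 3055.1 / 40 = 76.4 s ≈ 76.4 seconds.

76 seconds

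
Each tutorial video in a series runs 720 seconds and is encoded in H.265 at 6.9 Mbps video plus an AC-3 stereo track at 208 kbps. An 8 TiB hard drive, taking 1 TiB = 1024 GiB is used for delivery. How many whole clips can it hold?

13749

Audio: 208 kbps = 0.208 Mbps.
Total bitrate: 7.108 Mbps.
Per item: 7.108 Mbps × 720 s = 5,118 Mb = 639.7 MB.
Capacity: 8 TiB = 70,368,744 Mb; 13749.91 items → 13749 complete.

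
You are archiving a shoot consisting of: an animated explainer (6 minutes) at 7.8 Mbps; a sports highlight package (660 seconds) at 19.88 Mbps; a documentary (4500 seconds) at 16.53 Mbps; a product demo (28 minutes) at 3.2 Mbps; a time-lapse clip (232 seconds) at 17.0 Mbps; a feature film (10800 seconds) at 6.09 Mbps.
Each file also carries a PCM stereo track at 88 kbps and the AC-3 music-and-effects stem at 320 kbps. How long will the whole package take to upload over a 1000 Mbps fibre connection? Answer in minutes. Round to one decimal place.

2.9 minutes

Audio total: 88 + 320 = 408 kbps = 0.408 Mbps.
animated explainer: 8.208 Mbps × 360 s = 2954.9 Mb
sports highlight package: 20.288 Mbps × 660 s = 13390.1 Mb
documentary: 16.938 Mbps × 4500 s = 76221.0 Mb
product demo: 3.608 Mbps × 1680 s = 6061.4 Mb
time-lapse clip: 17.408 Mbps × 232 s = 4038.7 Mb
feature film: 6.498 Mbps × 10800 s = 70178.4 Mb
Total: 172844.5 Mb = 21605.6 MB.
At 1000 Mbps: 172844.5 / 1000 = 173 s ≈ 2.88 minutes.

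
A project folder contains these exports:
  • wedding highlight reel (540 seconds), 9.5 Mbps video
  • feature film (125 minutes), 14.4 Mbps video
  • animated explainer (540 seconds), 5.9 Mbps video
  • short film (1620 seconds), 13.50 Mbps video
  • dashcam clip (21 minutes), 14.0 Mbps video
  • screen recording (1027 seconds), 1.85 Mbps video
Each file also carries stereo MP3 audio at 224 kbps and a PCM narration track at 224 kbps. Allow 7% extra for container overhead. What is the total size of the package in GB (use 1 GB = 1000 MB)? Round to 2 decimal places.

21.84 GB

Audio total: 224 + 224 = 448 kbps = 0.448 Mbps.
wedding highlight reel: 9.948 Mbps × 540 s × 1.07 = 5748.0 Mb
feature film: 14.848 Mbps × 7500 s × 1.07 = 119155.2 Mb
animated explainer: 6.348 Mbps × 540 s × 1.07 = 3667.9 Mb
short film: 13.948 Mbps × 1620 s × 1.07 = 24177.5 Mb
dashcam clip: 14.448 Mbps × 1260 s × 1.07 = 19478.8 Mb
screen recording: 2.298 Mbps × 1027 s × 1.07 = 2525.2 Mb
Total: 174752.5 Mb = 21844.1 MB.
= 21.84 GB.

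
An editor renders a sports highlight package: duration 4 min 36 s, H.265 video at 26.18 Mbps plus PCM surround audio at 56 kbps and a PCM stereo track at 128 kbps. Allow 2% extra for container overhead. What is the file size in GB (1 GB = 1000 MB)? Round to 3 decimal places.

0.928 GB

4 min 36 s = 276 s
Audio total: 56 + 128 = 184 kbps = 0.184 Mbps.
Total bitrate: 26.18 + 0.184 = 26.364 Mbps.
Stream data: 26.364 Mbps × 276 s = 7276.5 Mb.
With 2% container overhead: ×1.02.
7,422 Mb ÷ 8 = 927.7 MB → 0.9277 GB.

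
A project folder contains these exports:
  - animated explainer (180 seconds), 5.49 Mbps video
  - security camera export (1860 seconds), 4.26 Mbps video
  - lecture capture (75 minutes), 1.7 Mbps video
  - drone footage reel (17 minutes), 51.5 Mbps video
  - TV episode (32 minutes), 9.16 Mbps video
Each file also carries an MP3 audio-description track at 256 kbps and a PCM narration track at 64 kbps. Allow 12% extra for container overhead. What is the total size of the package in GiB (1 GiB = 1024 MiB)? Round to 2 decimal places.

Audio total: 256 + 64 = 320 kbps = 0.320 Mbps.
animated explainer: 5.810 Mbps × 180 s × 1.12 = 1171.3 Mb
security camera export: 4.580 Mbps × 1860 s × 1.12 = 9541.1 Mb
lecture capture: 2.020 Mbps × 4500 s × 1.12 = 10180.8 Mb
drone footage reel: 51.820 Mbps × 1020 s × 1.12 = 59199.2 Mb
TV episode: 9.480 Mbps × 1920 s × 1.12 = 20385.8 Mb
Total: 100478.1 Mb = 12559.8 MB.
= 11.70 GiB.

11.70 GiB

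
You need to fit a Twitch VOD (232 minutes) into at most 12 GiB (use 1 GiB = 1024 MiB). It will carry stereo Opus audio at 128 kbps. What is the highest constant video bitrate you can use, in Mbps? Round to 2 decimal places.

Budget: 12 GiB = 103079.2 Mb.
232 min = 13920 s
Total bitrate budget: 103079.2 Mb / 13920 s = 7.405 Mbps.
Audio: 128 kbps = 0.128 Mbps.
Video: 7.405 − 0.128 = 7.277 Mbps.

7.28 Mbps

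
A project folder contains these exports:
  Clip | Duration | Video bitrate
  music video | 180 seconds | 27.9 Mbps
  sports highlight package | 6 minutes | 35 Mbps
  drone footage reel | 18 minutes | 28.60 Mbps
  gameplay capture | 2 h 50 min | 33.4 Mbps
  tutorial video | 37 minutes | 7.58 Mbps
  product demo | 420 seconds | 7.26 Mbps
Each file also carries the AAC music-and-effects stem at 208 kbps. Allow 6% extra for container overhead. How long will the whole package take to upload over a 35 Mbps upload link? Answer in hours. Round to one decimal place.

3.5 hours

Audio: 208 kbps = 0.208 Mbps.
music video: 28.108 Mbps × 180 s × 1.06 = 5363.0 Mb
sports highlight package: 35.208 Mbps × 360 s × 1.06 = 13435.4 Mb
drone footage reel: 28.808 Mbps × 1080 s × 1.06 = 32979.4 Mb
gameplay capture: 33.608 Mbps × 10200 s × 1.06 = 363369.7 Mb
tutorial video: 7.788 Mbps × 2220 s × 1.06 = 18326.7 Mb
product demo: 7.468 Mbps × 420 s × 1.06 = 3324.8 Mb
Total: 436798.9 Mb = 54599.9 MB.
At 35 Mbps: 436798.9 / 35 = 12480 s ≈ 3.47 hours.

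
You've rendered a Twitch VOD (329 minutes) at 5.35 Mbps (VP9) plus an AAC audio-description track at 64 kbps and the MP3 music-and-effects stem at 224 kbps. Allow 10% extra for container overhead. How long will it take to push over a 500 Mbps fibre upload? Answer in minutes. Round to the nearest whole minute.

329 min = 19740 s
Audio total: 64 + 224 = 288 kbps = 0.288 Mbps.
Total bitrate: 5.638 Mbps.
File: 5.638 Mbps × 19740 s = 111294.1 Mb.
With 10% container overhead: ×1.10. → 122423.5 Mb.
At 500 Mbps: 122423.5 / 500 = 244.8 s ≈ 4.08 minutes.

4 minutes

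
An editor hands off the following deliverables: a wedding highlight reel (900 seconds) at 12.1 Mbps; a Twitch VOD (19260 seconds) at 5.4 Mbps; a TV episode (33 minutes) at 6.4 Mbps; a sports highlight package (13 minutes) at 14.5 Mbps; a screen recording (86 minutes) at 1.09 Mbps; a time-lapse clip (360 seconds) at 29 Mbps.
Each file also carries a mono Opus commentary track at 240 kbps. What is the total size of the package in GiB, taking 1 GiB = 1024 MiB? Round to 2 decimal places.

18.83 GiB

Audio: 240 kbps = 0.240 Mbps.
wedding highlight reel: 12.340 Mbps × 900 s = 11106.0 Mb
Twitch VOD: 5.640 Mbps × 19260 s = 108626.4 Mb
TV episode: 6.640 Mbps × 1980 s = 13147.2 Mb
sports highlight package: 14.740 Mbps × 780 s = 11497.2 Mb
screen recording: 1.330 Mbps × 5160 s = 6862.8 Mb
time-lapse clip: 29.240 Mbps × 360 s = 10526.4 Mb
Total: 161766.0 Mb = 20220.8 MB.
= 18.83 GiB.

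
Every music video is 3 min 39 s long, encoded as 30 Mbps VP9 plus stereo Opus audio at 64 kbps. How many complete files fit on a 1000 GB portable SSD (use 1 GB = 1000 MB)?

1215

3 min 39 s = 219 s
Audio: 64 kbps = 0.064 Mbps.
Total bitrate: 30.064 Mbps.
Per item: 30.064 Mbps × 219 s = 6,584 Mb = 823.0 MB.
Capacity: 1000 GB = 8,000,000 Mb; 1215.06 items → 1215 complete.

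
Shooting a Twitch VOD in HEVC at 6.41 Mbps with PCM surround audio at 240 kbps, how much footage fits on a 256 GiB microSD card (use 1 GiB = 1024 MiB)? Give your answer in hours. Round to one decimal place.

91.9 hours

Audio: 240 kbps = 0.240 Mbps.
Total bitrate: 6.41 + 0.240 = 6.650 Mbps.
Capacity: 256 GiB = 2,199,023 Mb.
Recording time: 2,199,023 / 6.650 = 330,680 s ≈ 91.9 hours.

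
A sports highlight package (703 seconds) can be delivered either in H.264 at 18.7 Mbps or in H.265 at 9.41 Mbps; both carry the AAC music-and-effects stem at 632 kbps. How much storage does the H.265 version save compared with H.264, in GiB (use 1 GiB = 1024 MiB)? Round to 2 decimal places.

0.76 GiB

Audio: 632 kbps = 0.632 Mbps.
H.264: 19.332 Mbps × 703 s = 13590.4 Mb = 1.582 GiB.
H.265: 10.042 Mbps × 703 s = 7059.5 Mb = 0.822 GiB.
Saving: 1.582 − 0.822 = 0.760 GiB.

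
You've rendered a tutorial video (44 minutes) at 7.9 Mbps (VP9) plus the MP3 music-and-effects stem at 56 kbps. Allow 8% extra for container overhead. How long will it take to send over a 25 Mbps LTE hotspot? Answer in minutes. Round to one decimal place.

44 min = 2640 s
Audio: 56 kbps = 0.056 Mbps.
Total bitrate: 7.956 Mbps.
File: 7.956 Mbps × 2640 s = 21003.8 Mb.
With 8% container overhead: ×1.08. → 22684.1 Mb.
At 25 Mbps: 22684.1 / 25 = 907.4 s ≈ 15.1 minutes.

15.1 minutes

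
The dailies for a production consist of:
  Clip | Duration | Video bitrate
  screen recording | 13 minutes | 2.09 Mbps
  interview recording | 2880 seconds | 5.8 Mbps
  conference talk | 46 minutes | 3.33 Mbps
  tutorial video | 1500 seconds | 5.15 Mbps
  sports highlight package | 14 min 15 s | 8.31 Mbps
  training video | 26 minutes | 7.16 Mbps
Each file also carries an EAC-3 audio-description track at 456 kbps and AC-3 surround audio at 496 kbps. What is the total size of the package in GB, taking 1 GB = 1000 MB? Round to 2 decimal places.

Audio total: 456 + 496 = 952 kbps = 0.952 Mbps.
screen recording: 3.042 Mbps × 780 s = 2372.8 Mb
interview recording: 6.752 Mbps × 2880 s = 19445.8 Mb
conference talk: 4.282 Mbps × 2760 s = 11818.3 Mb
tutorial video: 6.102 Mbps × 1500 s = 9153.0 Mb
sports highlight package: 9.262 Mbps × 855 s = 7919.0 Mb
training video: 8.112 Mbps × 1560 s = 12654.7 Mb
Total: 63363.6 Mb = 7920.4 MB.
= 7.920 GB.

7.92 GB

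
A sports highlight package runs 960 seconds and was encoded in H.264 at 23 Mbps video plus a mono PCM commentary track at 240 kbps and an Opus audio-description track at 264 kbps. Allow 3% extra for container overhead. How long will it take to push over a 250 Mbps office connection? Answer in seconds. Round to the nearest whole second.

Audio total: 240 + 264 = 504 kbps = 0.504 Mbps.
Total bitrate: 23.504 Mbps.
File: 23.504 Mbps × 960 s = 22563.8 Mb.
With 3% container overhead: ×1.03. → 23240.8 Mb.
At 250 Mbps: 23240.8 / 250 = 93.0 s ≈ 93 seconds.

93 seconds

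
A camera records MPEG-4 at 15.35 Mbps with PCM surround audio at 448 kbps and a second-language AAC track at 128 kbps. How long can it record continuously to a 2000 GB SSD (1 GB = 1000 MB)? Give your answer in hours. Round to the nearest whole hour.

Audio total: 448 + 128 = 576 kbps = 0.576 Mbps.
Total bitrate: 15.35 + 0.576 = 15.926 Mbps.
Capacity: 2000 GB = 16,000,000 Mb.
Recording time: 16,000,000 / 15.926 = 1,004,646 s ≈ 279 hours.

279 hours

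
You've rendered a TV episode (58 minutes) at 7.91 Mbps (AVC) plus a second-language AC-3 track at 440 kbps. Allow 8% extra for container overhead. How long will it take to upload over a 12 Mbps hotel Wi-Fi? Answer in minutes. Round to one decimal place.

58 min = 3480 s
Audio: 440 kbps = 0.440 Mbps.
Total bitrate: 8.350 Mbps.
File: 8.350 Mbps × 3480 s = 29058.0 Mb.
With 8% container overhead: ×1.08. → 31382.6 Mb.
At 12 Mbps: 31382.6 / 12 = 2615.2 s ≈ 43.6 minutes.

43.6 minutes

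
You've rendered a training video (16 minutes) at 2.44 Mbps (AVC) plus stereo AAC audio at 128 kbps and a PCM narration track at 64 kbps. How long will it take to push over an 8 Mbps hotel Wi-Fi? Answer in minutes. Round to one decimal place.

16 min = 960 s
Audio total: 128 + 64 = 192 kbps = 0.192 Mbps.
Total bitrate: 2.632 Mbps.
File: 2.632 Mbps × 960 s = 2526.7 Mb.
At 8 Mbps: 2526.7 / 8 = 315.8 s ≈ 5.26 minutes.

5.3 minutes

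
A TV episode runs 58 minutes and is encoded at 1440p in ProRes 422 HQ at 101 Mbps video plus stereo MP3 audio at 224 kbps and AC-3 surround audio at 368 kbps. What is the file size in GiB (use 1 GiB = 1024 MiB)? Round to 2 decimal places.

58 min = 3480 s
Audio total: 224 + 368 = 592 kbps = 0.592 Mbps.
Total bitrate: 101 + 0.592 = 101.592 Mbps.
Stream data: 101.592 Mbps × 3480 s = 353540.2 Mb.
353,540 Mb = 44,192,520,000 bytes ÷ 1,073,741,824 = 41.16 GiB.

41.16 GiB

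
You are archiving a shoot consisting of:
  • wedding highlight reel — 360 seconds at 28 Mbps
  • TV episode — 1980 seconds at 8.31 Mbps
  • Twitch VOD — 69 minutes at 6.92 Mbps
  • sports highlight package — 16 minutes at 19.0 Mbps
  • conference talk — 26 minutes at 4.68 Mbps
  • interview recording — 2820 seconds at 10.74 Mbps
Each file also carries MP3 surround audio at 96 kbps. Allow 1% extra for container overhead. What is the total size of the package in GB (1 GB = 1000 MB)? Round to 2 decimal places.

Audio: 96 kbps = 0.096 Mbps.
wedding highlight reel: 28.096 Mbps × 360 s × 1.01 = 10215.7 Mb
TV episode: 8.406 Mbps × 1980 s × 1.01 = 16810.3 Mb
Twitch VOD: 7.016 Mbps × 4140 s × 1.01 = 29336.7 Mb
sports highlight package: 19.096 Mbps × 960 s × 1.01 = 18515.5 Mb
conference talk: 4.776 Mbps × 1560 s × 1.01 = 7525.1 Mb
interview recording: 10.836 Mbps × 2820 s × 1.01 = 30863.1 Mb
Total: 113266.4 Mb = 14158.3 MB.
= 14.16 GB.

14.16 GB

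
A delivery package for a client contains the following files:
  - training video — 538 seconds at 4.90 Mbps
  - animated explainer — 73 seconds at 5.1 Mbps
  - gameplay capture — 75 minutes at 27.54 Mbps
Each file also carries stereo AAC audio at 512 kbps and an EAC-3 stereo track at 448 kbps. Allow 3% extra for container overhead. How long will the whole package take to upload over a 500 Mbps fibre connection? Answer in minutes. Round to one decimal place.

4.5 minutes

Audio total: 512 + 448 = 960 kbps = 0.960 Mbps.
training video: 5.860 Mbps × 538 s × 1.03 = 3247.3 Mb
animated explainer: 6.060 Mbps × 73 s × 1.03 = 455.7 Mb
gameplay capture: 28.500 Mbps × 4500 s × 1.03 = 132097.5 Mb
Total: 135800.4 Mb = 16975.1 MB.
At 500 Mbps: 135800.4 / 500 = 272 s ≈ 4.53 minutes.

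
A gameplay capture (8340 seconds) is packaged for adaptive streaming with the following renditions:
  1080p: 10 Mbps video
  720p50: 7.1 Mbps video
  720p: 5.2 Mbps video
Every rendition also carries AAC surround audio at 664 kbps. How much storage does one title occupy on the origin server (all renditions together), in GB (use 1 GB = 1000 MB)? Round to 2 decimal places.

Audio: 664 kbps = 0.664 Mbps.
Sum of rendition bitrates: (10+0.664) + (7.1+0.664) + (5.2+0.664) = 24.292 Mbps.
× 8340 s = 202,595 Mb = 25,324 MB = 25.32 GB.

25.32 GB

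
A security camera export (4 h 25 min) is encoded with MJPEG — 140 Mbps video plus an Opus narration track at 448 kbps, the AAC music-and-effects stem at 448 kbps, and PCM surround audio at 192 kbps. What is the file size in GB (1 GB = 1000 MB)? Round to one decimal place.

280.4 GB

4 h 25 min = 265 min = 15900 s
Audio total: 448 + 448 + 192 = 1088 kbps = 1.088 Mbps.
Total bitrate: 140 + 1.088 = 141.088 Mbps.
Stream data: 141.088 Mbps × 15900 s = 2243299.2 Mb.
2,243,299 Mb ÷ 8 = 280,412 MB → 280.4 GB.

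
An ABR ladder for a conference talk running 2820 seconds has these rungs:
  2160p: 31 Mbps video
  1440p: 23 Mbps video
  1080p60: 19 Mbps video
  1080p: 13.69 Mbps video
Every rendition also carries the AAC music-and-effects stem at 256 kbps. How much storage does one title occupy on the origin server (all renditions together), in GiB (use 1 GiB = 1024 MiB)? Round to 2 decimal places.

Audio: 256 kbps = 0.256 Mbps.
Sum of rendition bitrates: (31+0.256) + (23+0.256) + (19+0.256) + (13.69+0.256) = 87.714 Mbps.
× 2820 s = 247,353 Mb = 30,919 MB = 28.80 GiB.

28.80 GiB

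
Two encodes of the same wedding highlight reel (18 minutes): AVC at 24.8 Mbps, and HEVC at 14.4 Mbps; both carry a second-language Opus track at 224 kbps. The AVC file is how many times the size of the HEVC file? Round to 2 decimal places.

1.71

18 min = 1080 s
Audio: 224 kbps = 0.224 Mbps.
AVC: 25.024 Mbps × 1080 s = 27025.9 Mb = 3.378 GB.
HEVC: 14.624 Mbps × 1080 s = 15793.9 Mb = 1.974 GB.
Ratio: 3.378 / 1.974 = 1.711.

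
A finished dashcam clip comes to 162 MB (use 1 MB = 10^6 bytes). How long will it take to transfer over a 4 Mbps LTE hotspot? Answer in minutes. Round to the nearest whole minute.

5 minutes

File: 162 MB = 1296.0 Mb.
At 4 Mbps: 1296.0 / 4 = 324.0 s ≈ 5.4 minutes.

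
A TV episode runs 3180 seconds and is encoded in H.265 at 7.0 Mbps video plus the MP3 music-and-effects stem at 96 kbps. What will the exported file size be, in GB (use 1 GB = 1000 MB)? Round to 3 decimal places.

2.821 GB

Audio: 96 kbps = 0.096 Mbps.
Total bitrate: 7.0 + 0.096 = 7.096 Mbps.
Stream data: 7.096 Mbps × 3180 s = 22565.3 Mb.
22,565 Mb ÷ 8 = 2,821 MB → 2.821 GB.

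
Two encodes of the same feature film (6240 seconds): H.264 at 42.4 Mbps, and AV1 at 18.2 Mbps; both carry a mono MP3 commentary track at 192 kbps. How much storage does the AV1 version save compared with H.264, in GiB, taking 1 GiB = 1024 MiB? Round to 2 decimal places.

17.58 GiB

Audio: 192 kbps = 0.192 Mbps.
H.264: 42.592 Mbps × 6240 s = 265774.1 Mb = 30.940 GiB.
AV1: 18.392 Mbps × 6240 s = 114766.1 Mb = 13.361 GiB.
Saving: 30.940 − 13.361 = 17.580 GiB.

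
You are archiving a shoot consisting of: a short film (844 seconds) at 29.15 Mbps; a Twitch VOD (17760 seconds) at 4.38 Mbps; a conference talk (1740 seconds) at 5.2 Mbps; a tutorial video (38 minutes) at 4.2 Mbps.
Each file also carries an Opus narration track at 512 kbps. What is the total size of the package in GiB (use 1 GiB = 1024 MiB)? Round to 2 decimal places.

Audio: 512 kbps = 0.512 Mbps.
short film: 29.662 Mbps × 844 s = 25034.7 Mb
Twitch VOD: 4.892 Mbps × 17760 s = 86881.9 Mb
conference talk: 5.712 Mbps × 1740 s = 9938.9 Mb
tutorial video: 4.712 Mbps × 2280 s = 10743.4 Mb
Total: 132598.9 Mb = 16574.9 MB.
= 15.44 GiB.

15.44 GiB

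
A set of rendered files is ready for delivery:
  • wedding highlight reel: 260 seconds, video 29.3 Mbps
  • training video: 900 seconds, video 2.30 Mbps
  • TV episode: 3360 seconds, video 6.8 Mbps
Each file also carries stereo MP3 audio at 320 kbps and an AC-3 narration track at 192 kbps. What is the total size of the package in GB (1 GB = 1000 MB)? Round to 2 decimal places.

Audio total: 320 + 192 = 512 kbps = 0.512 Mbps.
wedding highlight reel: 29.812 Mbps × 260 s = 7751.1 Mb
training video: 2.812 Mbps × 900 s = 2530.8 Mb
TV episode: 7.312 Mbps × 3360 s = 24568.3 Mb
Total: 34850.2 Mb = 4356.3 MB.
= 4.356 GB.

4.36 GB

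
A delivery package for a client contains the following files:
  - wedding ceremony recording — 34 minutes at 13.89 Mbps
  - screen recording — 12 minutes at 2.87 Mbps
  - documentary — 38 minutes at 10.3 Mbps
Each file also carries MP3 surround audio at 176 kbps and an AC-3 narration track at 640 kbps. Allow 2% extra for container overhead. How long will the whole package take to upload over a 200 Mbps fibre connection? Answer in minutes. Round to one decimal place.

4.9 minutes

Audio total: 176 + 640 = 816 kbps = 0.816 Mbps.
wedding ceremony recording: 14.706 Mbps × 2040 s × 1.02 = 30600.2 Mb
screen recording: 3.686 Mbps × 720 s × 1.02 = 2707.0 Mb
documentary: 11.116 Mbps × 2280 s × 1.02 = 25851.4 Mb
Total: 59158.6 Mb = 7394.8 MB.
At 200 Mbps: 59158.6 / 200 = 296 s ≈ 4.93 minutes.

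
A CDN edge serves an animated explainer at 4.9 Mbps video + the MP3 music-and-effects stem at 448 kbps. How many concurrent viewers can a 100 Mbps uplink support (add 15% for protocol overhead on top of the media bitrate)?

16

Audio: 448 kbps = 0.448 Mbps.
Per-viewer media rate: 5.348 Mbps.
On the wire with 15% overhead: 6.150 Mbps.
100 Mbps = 100.0 Mbps; 100.0 / 6.150 = 16.26 → 16 viewers.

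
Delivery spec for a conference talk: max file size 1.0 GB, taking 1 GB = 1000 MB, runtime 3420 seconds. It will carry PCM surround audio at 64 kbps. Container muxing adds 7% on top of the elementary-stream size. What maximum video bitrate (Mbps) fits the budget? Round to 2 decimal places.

2.12 Mbps

Budget: 1.0 GB = 8000.0 Mb.
Stream payload after overhead: 8000.0 / 1.07 = 7476.6 Mb.
Total bitrate budget: 7476.6 Mb / 3420 s = 2.186 Mbps.
Audio: 64 kbps = 0.064 Mbps.
Video: 2.186 − 0.064 = 2.122 Mbps.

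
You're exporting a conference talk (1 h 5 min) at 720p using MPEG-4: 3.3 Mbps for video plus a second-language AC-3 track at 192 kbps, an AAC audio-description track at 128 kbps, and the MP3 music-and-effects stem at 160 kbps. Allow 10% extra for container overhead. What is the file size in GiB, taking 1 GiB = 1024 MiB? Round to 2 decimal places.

1.89 GiB

1 h 5 min = 65 min = 3900 s
Audio total: 192 + 128 + 160 = 480 kbps = 0.480 Mbps.
Total bitrate: 3.3 + 0.480 = 3.780 Mbps.
Stream data: 3.780 Mbps × 3900 s = 14742.0 Mb.
With 10% container overhead: ×1.10.
16,216 Mb = 2,027,025,000 bytes ÷ 1,073,741,824 = 1.888 GiB.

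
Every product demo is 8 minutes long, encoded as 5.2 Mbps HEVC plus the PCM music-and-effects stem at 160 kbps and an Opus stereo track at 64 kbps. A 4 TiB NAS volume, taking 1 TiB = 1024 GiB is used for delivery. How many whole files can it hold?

13514

8 min = 480 s
Audio total: 160 + 64 = 224 kbps = 0.224 Mbps.
Total bitrate: 5.424 Mbps.
Per item: 5.424 Mbps × 480 s = 2,604 Mb = 325.4 MB.
Capacity: 4 TiB = 35,184,372 Mb; 13514.15 items → 13514 complete.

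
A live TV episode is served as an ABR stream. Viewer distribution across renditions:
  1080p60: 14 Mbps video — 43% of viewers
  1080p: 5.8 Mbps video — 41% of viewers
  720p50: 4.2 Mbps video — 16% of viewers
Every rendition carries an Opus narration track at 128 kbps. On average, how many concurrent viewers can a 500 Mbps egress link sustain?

Audio: 128 kbps = 0.128 Mbps.
Average per-viewer bitrate: 0.43×14.128 + 0.41×5.928 + 0.16×4.328 = 9.198 Mbps.
500 Mbps = 500.0 Mbps; 500.0 / 9.198 = 54.36 → 54.

54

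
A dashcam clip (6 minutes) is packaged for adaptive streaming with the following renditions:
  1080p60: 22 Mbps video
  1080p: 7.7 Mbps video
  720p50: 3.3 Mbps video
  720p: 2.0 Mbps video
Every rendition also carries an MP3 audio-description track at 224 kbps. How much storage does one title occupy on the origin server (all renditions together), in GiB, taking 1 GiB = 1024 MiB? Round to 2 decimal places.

6 min = 360 s
Audio: 224 kbps = 0.224 Mbps.
Sum of rendition bitrates: (22+0.224) + (7.7+0.224) + (3.3+0.224) + (2.0+0.224) = 35.896 Mbps.
× 360 s = 12,923 Mb = 1,615 MB = 1.504 GiB.

1.50 GiB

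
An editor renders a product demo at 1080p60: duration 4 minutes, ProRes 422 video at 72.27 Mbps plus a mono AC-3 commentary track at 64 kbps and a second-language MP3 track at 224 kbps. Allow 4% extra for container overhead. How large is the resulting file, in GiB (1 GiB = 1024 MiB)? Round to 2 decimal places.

4 min = 240 s
Audio total: 64 + 224 = 288 kbps = 0.288 Mbps.
Total bitrate: 72.27 + 0.288 = 72.558 Mbps.
Stream data: 72.558 Mbps × 240 s = 17413.9 Mb.
With 4% container overhead: ×1.04.
18,110 Mb = 2,263,809,600 bytes ÷ 1,073,741,824 = 2.108 GiB.

2.11 GiB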